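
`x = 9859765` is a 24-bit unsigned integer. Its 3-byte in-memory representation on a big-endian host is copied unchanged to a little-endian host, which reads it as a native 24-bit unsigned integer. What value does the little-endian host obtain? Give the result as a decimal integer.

9859765 in 24-bit hexadecimal is 0x9672B5.
Stored big-endian, the bytes at ascending addresses are 96 72 B5.
Read back as little-endian, the first byte is least significant, giving 0xB57296.
0xB57296 = 11891350.

11891350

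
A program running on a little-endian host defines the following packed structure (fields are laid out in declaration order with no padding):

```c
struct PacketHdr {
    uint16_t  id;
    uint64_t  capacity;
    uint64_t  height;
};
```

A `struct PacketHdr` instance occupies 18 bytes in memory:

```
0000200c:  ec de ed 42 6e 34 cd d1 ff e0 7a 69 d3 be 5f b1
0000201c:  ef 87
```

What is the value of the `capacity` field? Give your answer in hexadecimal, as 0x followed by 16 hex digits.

0xE0FFD1CD346E42ED

`capacity` follows `id` (2 bytes), so it starts at byte offset 2 and occupies 8 bytes.
Bytes at offsets 2..9: ED 42 6E 34 CD D1 FF E0.
Little-endian stores the least-significant byte at the lowest address.
Reassemble most-significant byte first: E0 FF D1 CD 34 6E 42 ED → 0xE0FFD1CD346E42ED.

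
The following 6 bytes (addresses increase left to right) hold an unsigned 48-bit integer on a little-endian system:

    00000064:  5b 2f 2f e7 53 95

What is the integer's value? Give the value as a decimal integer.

164187593453403

In little-endian order the low byte comes first in memory.
Reassemble most-significant byte first: 95 53 E7 2F 2F 5B → 0x9553E72F2F5B.
0x9553E72F2F5B = 164187593453403.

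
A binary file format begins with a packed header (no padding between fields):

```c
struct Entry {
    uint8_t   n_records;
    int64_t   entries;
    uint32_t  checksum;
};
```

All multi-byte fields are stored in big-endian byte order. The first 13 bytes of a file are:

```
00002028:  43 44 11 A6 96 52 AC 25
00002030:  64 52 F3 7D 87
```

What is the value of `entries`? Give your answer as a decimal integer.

4904884633745499492

`entries` follows `n_records` (1 byte), so it starts at byte offset 1 and occupies 8 bytes.
Bytes at offsets 1..8: 44 11 A6 96 52 AC 25 64.
In big-endian order the high byte comes first in memory.
The bytes are already most-significant first: 0x4411A69652AC2564.
0x4411A69652AC2564 = 4904884633745499492.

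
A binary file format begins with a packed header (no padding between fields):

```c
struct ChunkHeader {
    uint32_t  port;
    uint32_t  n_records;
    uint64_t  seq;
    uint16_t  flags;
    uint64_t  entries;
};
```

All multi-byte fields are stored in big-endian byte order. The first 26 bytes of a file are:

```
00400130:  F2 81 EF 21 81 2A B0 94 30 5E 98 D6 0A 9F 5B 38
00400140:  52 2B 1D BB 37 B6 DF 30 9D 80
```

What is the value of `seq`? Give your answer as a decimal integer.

3485391206699981624

`seq` follows `port` (4 B), `n_records` (4 B), so it starts at offset 4 + 4 = 8 and occupies 8 bytes.
Bytes at offsets 8..15: 30 5E 98 D6 0A 9F 5B 38.
In big-endian order the high byte comes first in memory.
The bytes are already most-significant first: 0x305E98D60A9F5B38.
0x305E98D60A9F5B38 = 3485391206699981624.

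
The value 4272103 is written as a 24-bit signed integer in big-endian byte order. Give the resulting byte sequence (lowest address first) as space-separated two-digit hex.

41 2F E7

4272103 in hexadecimal, padded to 24 bits, is 0x412FE7.
Split into bytes (most-significant first): 41 2F E7.
In big-endian order the high byte comes first in memory.
So the memory order matches the most-significant-first order: 41 2F E7.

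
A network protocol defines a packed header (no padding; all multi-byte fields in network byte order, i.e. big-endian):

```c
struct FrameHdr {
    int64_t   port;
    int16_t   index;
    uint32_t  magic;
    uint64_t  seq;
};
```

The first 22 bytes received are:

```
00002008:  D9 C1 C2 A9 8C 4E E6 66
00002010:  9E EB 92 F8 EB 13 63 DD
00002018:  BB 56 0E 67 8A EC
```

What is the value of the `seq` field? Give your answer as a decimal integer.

7196113757891169004

`seq` follows `port` (8 B), `index` (2 B), `magic` (4 B), so it starts at offset 8 + 2 + 4 = 14 and occupies 8 bytes.
Bytes at offsets 14..21: 63 DD BB 56 0E 67 8A EC.
Big-endian stores the most-significant byte at the lowest address.
The bytes are already most-significant first: 0x63DDBB560E678AEC.
0x63DDBB560E678AEC = 7196113757891169004.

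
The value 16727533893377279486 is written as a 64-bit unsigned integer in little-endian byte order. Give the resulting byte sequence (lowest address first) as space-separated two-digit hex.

16727533893377279486 in hexadecimal, padded to 64 bits, is 0xE8242373230F45FE.
Split into bytes (most-significant first): E8 24 23 73 23 0F 45 FE.
Little-endian: lowest address holds the least-significant byte.
So at ascending addresses the bytes are FE 45 0F 23 73 23 24 E8.

FE 45 0F 23 73 23 24 E8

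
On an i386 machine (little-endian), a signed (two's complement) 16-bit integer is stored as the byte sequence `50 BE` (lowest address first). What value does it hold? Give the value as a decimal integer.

Little-endian stores the least-significant byte at the lowest address.
Reassemble most-significant byte first: BE 50 → 0xBE50.
Top bit is set, so as a signed 16-bit value this is 0xBE50 − 2^16 = -16816.

-16816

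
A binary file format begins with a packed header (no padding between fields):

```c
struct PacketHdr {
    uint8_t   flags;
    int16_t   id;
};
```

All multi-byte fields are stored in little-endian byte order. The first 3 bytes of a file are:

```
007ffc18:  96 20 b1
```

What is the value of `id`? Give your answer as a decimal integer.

`id` follows `flags` (1 byte), so it starts at byte offset 1 and occupies 2 bytes.
Bytes at offsets 1..2: 20 B1.
Little-endian stores the least-significant byte at the lowest address.
Reassemble most-significant byte first: B1 20 → 0xB120.
Top bit is set, so as a signed 16-bit value this is 0xB120 − 2^16 = -20192.

-20192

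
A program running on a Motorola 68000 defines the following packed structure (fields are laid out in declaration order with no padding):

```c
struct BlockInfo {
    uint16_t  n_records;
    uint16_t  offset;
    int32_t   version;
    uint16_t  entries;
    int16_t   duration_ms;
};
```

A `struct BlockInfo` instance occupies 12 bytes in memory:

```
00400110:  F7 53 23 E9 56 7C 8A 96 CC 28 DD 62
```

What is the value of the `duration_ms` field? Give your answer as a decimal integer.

-8862

`duration_ms` follows `n_records` (2 B), `offset` (2 B), `version` (4 B), `entries` (2 B), so it starts at offset 2 + 2 + 4 + 2 = 10 and occupies 2 bytes.
Bytes at offsets 10..11: DD 62.
In big-endian order the high byte comes first in memory.
The bytes are already most-significant first: 0xDD62.
Top bit is set, so as a signed 16-bit value this is 0xDD62 − 2^16 = -8862.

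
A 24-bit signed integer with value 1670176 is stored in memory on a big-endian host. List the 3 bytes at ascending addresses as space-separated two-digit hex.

19 7C 20

1670176 in hexadecimal, padded to 24 bits, is 0x197C20.
Split into bytes (most-significant first): 19 7C 20.
In big-endian order the high byte comes first in memory.
So the memory order matches the most-significant-first order: 19 7C 20.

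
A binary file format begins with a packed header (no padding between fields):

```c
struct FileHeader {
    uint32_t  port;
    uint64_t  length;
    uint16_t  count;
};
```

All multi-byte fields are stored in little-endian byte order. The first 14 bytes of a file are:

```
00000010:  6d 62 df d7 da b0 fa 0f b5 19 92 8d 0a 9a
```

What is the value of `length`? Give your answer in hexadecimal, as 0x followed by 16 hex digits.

`length` follows `port` (4 bytes), so it starts at byte offset 4 and occupies 8 bytes.
Bytes at offsets 4..11: DA B0 FA 0F B5 19 92 8D.
In little-endian order the low byte comes first in memory.
Reassemble most-significant byte first: 8D 92 19 B5 0F FA B0 DA → 0x8D9219B50FFAB0DA.

0x8D9219B50FFAB0DA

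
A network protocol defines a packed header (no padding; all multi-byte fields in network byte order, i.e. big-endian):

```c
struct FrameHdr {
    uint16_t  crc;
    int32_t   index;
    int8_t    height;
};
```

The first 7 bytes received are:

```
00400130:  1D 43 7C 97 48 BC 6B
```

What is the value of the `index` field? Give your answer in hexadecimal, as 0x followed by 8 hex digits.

0x7C9748BC

`index` follows `crc` (2 bytes), so it starts at byte offset 2 and occupies 4 bytes.
Bytes at offsets 2..5: 7C 97 48 BC.
Big-endian stores the most-significant byte at the lowest address.
The bytes are already most-significant first: 0x7C9748BC.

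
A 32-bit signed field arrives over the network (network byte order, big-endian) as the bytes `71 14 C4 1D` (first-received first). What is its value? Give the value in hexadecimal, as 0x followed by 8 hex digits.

Big-endian: lowest address holds the most-significant byte.
The bytes are already most-significant first: 0x7114C41D.

0x7114C41D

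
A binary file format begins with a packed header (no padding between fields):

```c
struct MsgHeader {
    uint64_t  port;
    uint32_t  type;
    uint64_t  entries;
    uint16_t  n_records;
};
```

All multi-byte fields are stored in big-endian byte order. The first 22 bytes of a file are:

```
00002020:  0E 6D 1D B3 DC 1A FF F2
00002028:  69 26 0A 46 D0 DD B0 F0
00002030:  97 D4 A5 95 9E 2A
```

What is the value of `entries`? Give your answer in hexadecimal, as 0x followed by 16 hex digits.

0xD0DDB0F097D4A595

`entries` follows `port` (8 B), `type` (4 B), so it starts at offset 8 + 4 = 12 and occupies 8 bytes.
Bytes at offsets 12..19: D0 DD B0 F0 97 D4 A5 95.
In big-endian order the high byte comes first in memory.
The bytes are already most-significant first: 0xD0DDB0F097D4A595.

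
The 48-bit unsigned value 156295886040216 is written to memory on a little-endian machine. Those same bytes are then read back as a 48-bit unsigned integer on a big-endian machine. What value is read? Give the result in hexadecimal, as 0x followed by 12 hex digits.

156295886040216 in 48-bit hexadecimal is 0x8E2678C46C98.
Stored little-endian, the bytes at ascending addresses are 98 6C C4 78 26 8E.
Read back as big-endian, the last byte is least significant, giving 0x986CC478268E.

0x986CC478268E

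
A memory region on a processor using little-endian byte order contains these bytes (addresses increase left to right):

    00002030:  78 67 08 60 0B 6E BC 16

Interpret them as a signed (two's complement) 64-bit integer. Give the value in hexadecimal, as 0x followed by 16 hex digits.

Little-endian stores the least-significant byte at the lowest address.
Reassemble most-significant byte first: 16 BC 6E 0B 60 08 67 78 → 0x16BC6E0B60086778.

0x16BC6E0B60086778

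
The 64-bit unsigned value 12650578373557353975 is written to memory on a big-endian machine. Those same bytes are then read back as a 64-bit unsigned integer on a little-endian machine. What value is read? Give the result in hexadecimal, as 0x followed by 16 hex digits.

0xF7FD1F4F01E28FAF

12650578373557353975 in 64-bit hexadecimal is 0xAF8FE2014F1FFDF7.
Stored big-endian, the bytes at ascending addresses are AF 8F E2 01 4F 1F FD F7.
Read back as little-endian, the first byte is least significant, giving 0xF7FD1F4F01E28FAF.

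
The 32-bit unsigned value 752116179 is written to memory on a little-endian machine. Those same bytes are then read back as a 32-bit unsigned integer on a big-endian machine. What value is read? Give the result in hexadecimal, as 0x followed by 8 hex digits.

0xD361D42C

752116179 in 32-bit hexadecimal is 0x2CD461D3.
Stored little-endian, the bytes at ascending addresses are D3 61 D4 2C.
Read back as big-endian, the last byte is least significant, giving 0xD361D42C.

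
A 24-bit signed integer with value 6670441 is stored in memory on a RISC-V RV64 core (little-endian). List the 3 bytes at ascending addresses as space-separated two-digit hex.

6670441 in hexadecimal, padded to 24 bits, is 0x65C869.
Split into bytes (most-significant first): 65 C8 69.
Little-endian: lowest address holds the least-significant byte.
So at ascending addresses the bytes are 69 C8 65.

69 C8 65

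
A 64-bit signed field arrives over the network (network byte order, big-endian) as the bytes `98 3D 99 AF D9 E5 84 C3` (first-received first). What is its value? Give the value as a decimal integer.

-7476650825811131197

Big-endian stores the most-significant byte at the lowest address.
The bytes are already most-significant first: 0x983D99AFD9E584C3.
Top bit is set, so as a signed 64-bit value this is 0x983D99AFD9E584C3 − 2^64 = -7476650825811131197.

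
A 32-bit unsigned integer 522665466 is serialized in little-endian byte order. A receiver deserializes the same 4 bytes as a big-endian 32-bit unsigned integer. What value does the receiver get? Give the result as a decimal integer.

522665466 in 32-bit hexadecimal is 0x1F273DFA.
Stored little-endian, the bytes at ascending addresses are FA 3D 27 1F.
Read back as big-endian, the last byte is least significant, giving 0xFA3D271F.
0xFA3D271F = 4198311711.

4198311711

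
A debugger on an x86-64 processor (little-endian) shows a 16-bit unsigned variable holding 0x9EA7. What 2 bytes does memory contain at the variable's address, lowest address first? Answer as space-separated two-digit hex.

Split into bytes (most-significant first): 9E A7.
In little-endian order the low byte comes first in memory.
So at ascending addresses the bytes are A7 9E.

A7 9E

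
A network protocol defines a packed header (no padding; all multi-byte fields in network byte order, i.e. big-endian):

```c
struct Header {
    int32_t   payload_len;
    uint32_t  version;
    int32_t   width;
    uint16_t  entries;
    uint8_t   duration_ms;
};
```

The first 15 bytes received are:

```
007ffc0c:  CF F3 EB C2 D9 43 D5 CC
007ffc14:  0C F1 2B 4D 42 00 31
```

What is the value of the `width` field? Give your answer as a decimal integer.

217131853

`width` follows `payload_len` (4 B), `version` (4 B), so it starts at offset 4 + 4 = 8 and occupies 4 bytes.
Bytes at offsets 8..11: 0C F1 2B 4D.
In big-endian order the high byte comes first in memory.
The bytes are already most-significant first: 0x0CF12B4D.
0x0CF12B4D = 217131853.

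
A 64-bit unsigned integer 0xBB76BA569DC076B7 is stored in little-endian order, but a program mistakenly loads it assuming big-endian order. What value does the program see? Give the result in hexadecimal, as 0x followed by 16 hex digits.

Stored little-endian, the bytes at ascending addresses are B7 76 C0 9D 56 BA 76 BB.
Read back as big-endian, the last byte is least significant, giving 0xB776C09D56BA76BB.

0xB776C09D56BA76BB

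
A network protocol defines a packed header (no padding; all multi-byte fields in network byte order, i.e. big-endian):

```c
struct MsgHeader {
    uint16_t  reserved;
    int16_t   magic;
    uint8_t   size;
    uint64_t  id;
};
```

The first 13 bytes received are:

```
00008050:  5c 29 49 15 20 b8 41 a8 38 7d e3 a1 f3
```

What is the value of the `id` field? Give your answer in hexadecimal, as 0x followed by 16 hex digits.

`id` follows `reserved` (2 B), `magic` (2 B), `size` (1 B), so it starts at offset 2 + 2 + 1 = 5 and occupies 8 bytes.
Bytes at offsets 5..12: B8 41 A8 38 7D E3 A1 F3.
In big-endian order the high byte comes first in memory.
The bytes are already most-significant first: 0xB841A8387DE3A1F3.

0xB841A8387DE3A1F3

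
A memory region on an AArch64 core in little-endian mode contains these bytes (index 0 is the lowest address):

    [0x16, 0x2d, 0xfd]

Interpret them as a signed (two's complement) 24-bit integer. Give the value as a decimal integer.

-185066

In little-endian order the low byte comes first in memory.
Reassemble most-significant byte first: FD 2D 16 → 0xFD2D16.
Top bit is set, so as a signed 24-bit value this is 0xFD2D16 − 2^24 = -185066.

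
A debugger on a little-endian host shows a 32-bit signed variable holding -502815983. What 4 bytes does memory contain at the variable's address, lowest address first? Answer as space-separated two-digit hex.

Two's complement of -502815983 in 32 bits: 502815983 = 0x1DF85CEF; invert → 0xE207A310; add 1 → 0xE207A311.
Split into bytes (most-significant first): E2 07 A3 11.
Little-endian: lowest address holds the least-significant byte.
So at ascending addresses the bytes are 11 A3 07 E2.

11 A3 07 E2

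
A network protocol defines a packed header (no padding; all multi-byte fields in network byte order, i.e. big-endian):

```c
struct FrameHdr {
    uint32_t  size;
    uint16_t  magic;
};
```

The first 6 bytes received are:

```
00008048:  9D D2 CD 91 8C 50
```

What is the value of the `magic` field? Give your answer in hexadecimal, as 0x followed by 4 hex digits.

`magic` follows `size` (4 bytes), so it starts at byte offset 4 and occupies 2 bytes.
Bytes at offsets 4..5: 8C 50.
Big-endian: lowest address holds the most-significant byte.
The bytes are already most-significant first: 0x8C50.

0x8C50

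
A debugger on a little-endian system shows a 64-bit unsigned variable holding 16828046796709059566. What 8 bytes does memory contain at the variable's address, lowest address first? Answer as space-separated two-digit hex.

16828046796709059566 in hexadecimal, padded to 64 bits, is 0xE9893B671D7E5BEE.
Split into bytes (most-significant first): E9 89 3B 67 1D 7E 5B EE.
In little-endian order the low byte comes first in memory.
So at ascending addresses the bytes are EE 5B 7E 1D 67 3B 89 E9.

EE 5B 7E 1D 67 3B 89 E9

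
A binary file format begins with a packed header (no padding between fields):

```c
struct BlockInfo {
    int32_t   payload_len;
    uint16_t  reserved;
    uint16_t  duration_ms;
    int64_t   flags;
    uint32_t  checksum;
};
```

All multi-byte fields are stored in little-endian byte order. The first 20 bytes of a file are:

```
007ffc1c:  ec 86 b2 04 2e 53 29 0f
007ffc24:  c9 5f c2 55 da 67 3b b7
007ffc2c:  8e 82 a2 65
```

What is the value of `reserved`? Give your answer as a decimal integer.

21294

`reserved` follows `payload_len` (4 bytes), so it starts at byte offset 4 and occupies 2 bytes.
Bytes at offsets 4..5: 2E 53.
Little-endian stores the least-significant byte at the lowest address.
Reassemble most-significant byte first: 53 2E → 0x532E.
0x532E = 21294.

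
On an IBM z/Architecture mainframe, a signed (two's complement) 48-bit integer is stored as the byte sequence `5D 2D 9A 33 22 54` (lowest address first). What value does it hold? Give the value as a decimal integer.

102450441953876

Big-endian stores the most-significant byte at the lowest address.
The bytes are already most-significant first: 0x5D2D9A332254.
0x5D2D9A332254 = 102450441953876.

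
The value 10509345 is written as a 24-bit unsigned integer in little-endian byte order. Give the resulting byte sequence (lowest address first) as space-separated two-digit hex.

10509345 in hexadecimal, padded to 24 bits, is 0xA05C21.
Split into bytes (most-significant first): A0 5C 21.
Little-endian: lowest address holds the least-significant byte.
So at ascending addresses the bytes are 21 5C A0.

21 5C A0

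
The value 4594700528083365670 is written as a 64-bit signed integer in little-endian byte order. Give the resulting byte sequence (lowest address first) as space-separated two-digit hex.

4594700528083365670 in hexadecimal, padded to 64 bits, is 0x3FC3A7C959B56F26.
Split into bytes (most-significant first): 3F C3 A7 C9 59 B5 6F 26.
In little-endian order the low byte comes first in memory.
So at ascending addresses the bytes are 26 6F B5 59 C9 A7 C3 3F.

26 6F B5 59 C9 A7 C3 3F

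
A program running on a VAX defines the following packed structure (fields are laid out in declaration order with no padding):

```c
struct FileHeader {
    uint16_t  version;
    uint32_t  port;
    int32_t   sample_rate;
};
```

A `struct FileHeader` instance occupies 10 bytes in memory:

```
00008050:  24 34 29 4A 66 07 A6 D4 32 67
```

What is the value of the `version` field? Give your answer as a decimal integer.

`version` is the first field, at byte offset 0, occupying 2 bytes.
Bytes at offsets 0..1: 24 34.
Little-endian stores the least-significant byte at the lowest address.
Reassemble most-significant byte first: 34 24 → 0x3424.
0x3424 = 13348.

13348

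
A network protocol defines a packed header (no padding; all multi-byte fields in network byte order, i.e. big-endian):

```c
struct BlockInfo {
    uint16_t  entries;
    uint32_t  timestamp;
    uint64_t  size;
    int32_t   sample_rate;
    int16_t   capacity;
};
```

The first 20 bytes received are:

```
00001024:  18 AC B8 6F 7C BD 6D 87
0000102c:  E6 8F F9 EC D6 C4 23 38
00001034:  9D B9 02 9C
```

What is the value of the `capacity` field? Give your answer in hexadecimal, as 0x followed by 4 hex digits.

0x029C

`capacity` follows `entries` (2 B), `timestamp` (4 B), `size` (8 B), `sample_rate` (4 B), so it starts at offset 2 + 4 + 8 + 4 = 18 and occupies 2 bytes.
Bytes at offsets 18..19: 02 9C.
Big-endian stores the most-significant byte at the lowest address.
The bytes are already most-significant first: 0x029C.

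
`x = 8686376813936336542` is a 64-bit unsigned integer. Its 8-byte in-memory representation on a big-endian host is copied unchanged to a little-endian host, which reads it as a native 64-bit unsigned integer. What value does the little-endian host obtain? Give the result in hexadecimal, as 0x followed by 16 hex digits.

0x9E5EDD9BB0358C78

8686376813936336542 in 64-bit hexadecimal is 0x788C35B09BDD5E9E.
Stored big-endian, the bytes at ascending addresses are 78 8C 35 B0 9B DD 5E 9E.
Read back as little-endian, the first byte is least significant, giving 0x9E5EDD9BB0358C78.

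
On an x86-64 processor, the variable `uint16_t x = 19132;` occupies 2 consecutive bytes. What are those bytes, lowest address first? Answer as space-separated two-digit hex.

BC 4A

19132 in hexadecimal, padded to 16 bits, is 0x4ABC.
Split into bytes (most-significant first): 4A BC.
Little-endian stores the least-significant byte at the lowest address.
So at ascending addresses the bytes are BC 4A.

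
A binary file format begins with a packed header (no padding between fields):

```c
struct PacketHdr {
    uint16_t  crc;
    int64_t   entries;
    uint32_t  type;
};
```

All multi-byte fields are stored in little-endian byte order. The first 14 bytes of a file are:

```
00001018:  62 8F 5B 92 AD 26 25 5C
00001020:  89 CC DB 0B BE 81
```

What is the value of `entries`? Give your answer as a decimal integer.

-3708331503530438053

`entries` follows `crc` (2 bytes), so it starts at byte offset 2 and occupies 8 bytes.
Bytes at offsets 2..9: 5B 92 AD 26 25 5C 89 CC.
Little-endian: lowest address holds the least-significant byte.
Reassemble most-significant byte first: CC 89 5C 25 26 AD 92 5B → 0xCC895C2526AD925B.
Top bit is set, so as a signed 64-bit value this is 0xCC895C2526AD925B − 2^64 = -3708331503530438053.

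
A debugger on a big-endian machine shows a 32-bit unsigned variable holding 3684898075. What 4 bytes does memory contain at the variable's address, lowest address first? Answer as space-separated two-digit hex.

DB A3 15 1B

3684898075 in hexadecimal, padded to 32 bits, is 0xDBA3151B.
Split into bytes (most-significant first): DB A3 15 1B.
Big-endian stores the most-significant byte at the lowest address.
So the memory order matches the most-significant-first order: DB A3 15 1B.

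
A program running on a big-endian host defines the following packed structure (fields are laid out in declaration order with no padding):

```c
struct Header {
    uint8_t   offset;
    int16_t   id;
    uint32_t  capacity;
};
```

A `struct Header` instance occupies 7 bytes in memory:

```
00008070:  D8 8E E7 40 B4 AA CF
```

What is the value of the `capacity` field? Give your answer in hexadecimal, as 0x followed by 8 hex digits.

`capacity` follows `offset` (1 B), `id` (2 B), so it starts at offset 1 + 2 = 3 and occupies 4 bytes.
Bytes at offsets 3..6: 40 B4 AA CF.
Big-endian: lowest address holds the most-significant byte.
The bytes are already most-significant first: 0x40B4AACF.

0x40B4AACF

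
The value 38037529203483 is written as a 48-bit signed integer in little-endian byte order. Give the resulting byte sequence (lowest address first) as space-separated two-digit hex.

38037529203483 in hexadecimal, padded to 48 bits, is 0x22984D6A931B.
Split into bytes (most-significant first): 22 98 4D 6A 93 1B.
Little-endian stores the least-significant byte at the lowest address.
So at ascending addresses the bytes are 1B 93 6A 4D 98 22.

1B 93 6A 4D 98 22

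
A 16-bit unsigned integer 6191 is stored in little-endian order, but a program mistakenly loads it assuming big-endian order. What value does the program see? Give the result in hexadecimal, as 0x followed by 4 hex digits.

6191 in 16-bit hexadecimal is 0x182F.
Stored little-endian, the bytes at ascending addresses are 2F 18.
Read back as big-endian, the last byte is least significant, giving 0x2F18.

0x2F18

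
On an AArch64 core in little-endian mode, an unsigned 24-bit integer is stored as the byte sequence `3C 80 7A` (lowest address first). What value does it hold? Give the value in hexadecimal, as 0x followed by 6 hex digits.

Little-endian: lowest address holds the least-significant byte.
Reassemble most-significant byte first: 7A 80 3C → 0x7A803C.

0x7A803C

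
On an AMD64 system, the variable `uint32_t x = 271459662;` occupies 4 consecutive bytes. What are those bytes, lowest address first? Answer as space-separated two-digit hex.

4E 25 2E 10

271459662 in hexadecimal, padded to 32 bits, is 0x102E254E.
Split into bytes (most-significant first): 10 2E 25 4E.
Little-endian: lowest address holds the least-significant byte.
So at ascending addresses the bytes are 4E 25 2E 10.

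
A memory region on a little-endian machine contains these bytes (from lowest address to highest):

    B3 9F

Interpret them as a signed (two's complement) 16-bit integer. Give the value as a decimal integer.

Little-endian stores the least-significant byte at the lowest address.
Reassemble most-significant byte first: 9F B3 → 0x9FB3.
Top bit is set, so as a signed 16-bit value this is 0x9FB3 − 2^16 = -24653.

-24653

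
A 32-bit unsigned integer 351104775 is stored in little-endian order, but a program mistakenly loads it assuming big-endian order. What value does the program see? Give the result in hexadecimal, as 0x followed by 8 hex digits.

0x076FED14

351104775 in 32-bit hexadecimal is 0x14ED6F07.
Stored little-endian, the bytes at ascending addresses are 07 6F ED 14.
Read back as big-endian, the last byte is least significant, giving 0x076FED14.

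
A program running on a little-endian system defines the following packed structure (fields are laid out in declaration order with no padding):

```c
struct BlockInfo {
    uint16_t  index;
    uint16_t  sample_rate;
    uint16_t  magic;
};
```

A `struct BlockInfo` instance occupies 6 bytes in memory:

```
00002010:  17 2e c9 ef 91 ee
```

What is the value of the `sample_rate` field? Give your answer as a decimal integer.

61385

`sample_rate` follows `index` (2 bytes), so it starts at byte offset 2 and occupies 2 bytes.
Bytes at offsets 2..3: C9 EF.
In little-endian order the low byte comes first in memory.
Reassemble most-significant byte first: EF C9 → 0xEFC9.
0xEFC9 = 61385.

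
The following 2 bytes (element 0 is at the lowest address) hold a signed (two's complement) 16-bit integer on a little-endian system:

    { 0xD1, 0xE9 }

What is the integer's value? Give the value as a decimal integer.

-5679

Little-endian stores the least-significant byte at the lowest address.
Reassemble most-significant byte first: E9 D1 → 0xE9D1.
Top bit is set, so as a signed 16-bit value this is 0xE9D1 − 2^16 = -5679.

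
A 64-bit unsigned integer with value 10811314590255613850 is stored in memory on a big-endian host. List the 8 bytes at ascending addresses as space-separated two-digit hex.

10811314590255613850 in hexadecimal, padded to 64 bits, is 0x96098156CB2F079A.
Split into bytes (most-significant first): 96 09 81 56 CB 2F 07 9A.
In big-endian order the high byte comes first in memory.
So the memory order matches the most-significant-first order: 96 09 81 56 CB 2F 07 9A.

96 09 81 56 CB 2F 07 9A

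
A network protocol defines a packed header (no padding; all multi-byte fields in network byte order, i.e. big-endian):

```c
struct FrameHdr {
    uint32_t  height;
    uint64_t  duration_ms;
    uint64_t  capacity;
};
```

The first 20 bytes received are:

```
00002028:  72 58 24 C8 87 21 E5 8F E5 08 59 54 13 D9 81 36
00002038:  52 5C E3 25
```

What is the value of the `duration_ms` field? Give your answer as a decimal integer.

9737316275537336660

`duration_ms` follows `height` (4 bytes), so it starts at byte offset 4 and occupies 8 bytes.
Bytes at offsets 4..11: 87 21 E5 8F E5 08 59 54.
In big-endian order the high byte comes first in memory.
The bytes are already most-significant first: 0x8721E58FE5085954.
0x8721E58FE5085954 = 9737316275537336660.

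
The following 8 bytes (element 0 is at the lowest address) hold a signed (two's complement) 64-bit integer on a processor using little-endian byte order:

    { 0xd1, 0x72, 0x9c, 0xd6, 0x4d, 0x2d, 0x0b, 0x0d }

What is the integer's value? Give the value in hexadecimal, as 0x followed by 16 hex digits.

0x0D0B2D4DD69C72D1

Little-endian: lowest address holds the least-significant byte.
Reassemble most-significant byte first: 0D 0B 2D 4D D6 9C 72 D1 → 0x0D0B2D4DD69C72D1.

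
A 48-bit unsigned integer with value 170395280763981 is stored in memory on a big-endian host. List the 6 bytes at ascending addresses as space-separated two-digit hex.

170395280763981 in hexadecimal, padded to 48 bits, is 0x9AF93E2E6C4D.
Split into bytes (most-significant first): 9A F9 3E 2E 6C 4D.
In big-endian order the high byte comes first in memory.
So the memory order matches the most-significant-first order: 9A F9 3E 2E 6C 4D.

9A F9 3E 2E 6C 4D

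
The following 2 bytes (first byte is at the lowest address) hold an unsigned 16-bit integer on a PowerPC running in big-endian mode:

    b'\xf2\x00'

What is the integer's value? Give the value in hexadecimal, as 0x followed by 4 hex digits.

0xF200

Big-endian: lowest address holds the most-significant byte.
The bytes are already most-significant first: 0xF200.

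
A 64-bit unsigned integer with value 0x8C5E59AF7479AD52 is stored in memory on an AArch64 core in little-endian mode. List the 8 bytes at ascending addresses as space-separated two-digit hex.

Split into bytes (most-significant first): 8C 5E 59 AF 74 79 AD 52.
Little-endian stores the least-significant byte at the lowest address.
So at ascending addresses the bytes are 52 AD 79 74 AF 59 5E 8C.

52 AD 79 74 AF 59 5E 8C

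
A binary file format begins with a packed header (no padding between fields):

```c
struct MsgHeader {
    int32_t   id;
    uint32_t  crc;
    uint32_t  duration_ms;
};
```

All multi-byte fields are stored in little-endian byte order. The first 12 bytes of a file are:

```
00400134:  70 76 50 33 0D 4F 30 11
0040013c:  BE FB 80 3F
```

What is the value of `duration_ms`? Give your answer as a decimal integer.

1065417662

`duration_ms` follows `id` (4 B), `crc` (4 B), so it starts at offset 4 + 4 = 8 and occupies 4 bytes.
Bytes at offsets 8..11: BE FB 80 3F.
Little-endian: lowest address holds the least-significant byte.
Reassemble most-significant byte first: 3F 80 FB BE → 0x3F80FBBE.
0x3F80FBBE = 1065417662.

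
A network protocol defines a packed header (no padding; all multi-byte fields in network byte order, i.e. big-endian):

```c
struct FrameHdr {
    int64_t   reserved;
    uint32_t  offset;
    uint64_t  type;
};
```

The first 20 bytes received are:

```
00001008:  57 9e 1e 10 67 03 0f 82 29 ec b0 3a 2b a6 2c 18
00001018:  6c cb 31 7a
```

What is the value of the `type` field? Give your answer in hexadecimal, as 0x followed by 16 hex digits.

`type` follows `reserved` (8 B), `offset` (4 B), so it starts at offset 8 + 4 = 12 and occupies 8 bytes.
Bytes at offsets 12..19: 2B A6 2C 18 6C CB 31 7A.
In big-endian order the high byte comes first in memory.
The bytes are already most-significant first: 0x2BA62C186CCB317A.

0x2BA62C186CCB317A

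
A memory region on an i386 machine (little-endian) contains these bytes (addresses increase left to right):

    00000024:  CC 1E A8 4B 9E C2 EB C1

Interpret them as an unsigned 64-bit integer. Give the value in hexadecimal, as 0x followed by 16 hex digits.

Little-endian: lowest address holds the least-significant byte.
Reassemble most-significant byte first: C1 EB C2 9E 4B A8 1E CC → 0xC1EBC29E4BA81ECC.

0xC1EBC29E4BA81ECC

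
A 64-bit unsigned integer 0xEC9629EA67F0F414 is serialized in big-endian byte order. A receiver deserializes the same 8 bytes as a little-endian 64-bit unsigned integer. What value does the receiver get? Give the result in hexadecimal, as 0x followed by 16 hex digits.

Stored big-endian, the bytes at ascending addresses are EC 96 29 EA 67 F0 F4 14.
Read back as little-endian, the first byte is least significant, giving 0x14F4F067EA2996EC.

0x14F4F067EA2996EC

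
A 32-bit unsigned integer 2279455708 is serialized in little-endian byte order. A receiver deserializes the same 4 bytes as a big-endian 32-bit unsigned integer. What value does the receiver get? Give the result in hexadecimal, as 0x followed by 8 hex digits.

2279455708 in 32-bit hexadecimal is 0x87DDBBDC.
Stored little-endian, the bytes at ascending addresses are DC BB DD 87.
Read back as big-endian, the last byte is least significant, giving 0xDCBBDD87.

0xDCBBDD87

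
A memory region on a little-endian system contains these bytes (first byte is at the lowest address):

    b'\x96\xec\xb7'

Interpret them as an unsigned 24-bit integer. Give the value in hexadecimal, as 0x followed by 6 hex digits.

0xB7EC96

In little-endian order the low byte comes first in memory.
Reassemble most-significant byte first: B7 EC 96 → 0xB7EC96.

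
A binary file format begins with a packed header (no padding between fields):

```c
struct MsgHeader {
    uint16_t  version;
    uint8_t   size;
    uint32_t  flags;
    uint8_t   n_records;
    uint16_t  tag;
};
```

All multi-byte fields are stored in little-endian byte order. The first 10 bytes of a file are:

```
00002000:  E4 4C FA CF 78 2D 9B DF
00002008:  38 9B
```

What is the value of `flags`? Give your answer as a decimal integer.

2603448527

`flags` follows `version` (2 B), `size` (1 B), so it starts at offset 2 + 1 = 3 and occupies 4 bytes.
Bytes at offsets 3..6: CF 78 2D 9B.
Little-endian stores the least-significant byte at the lowest address.
Reassemble most-significant byte first: 9B 2D 78 CF → 0x9B2D78CF.
0x9B2D78CF = 2603448527.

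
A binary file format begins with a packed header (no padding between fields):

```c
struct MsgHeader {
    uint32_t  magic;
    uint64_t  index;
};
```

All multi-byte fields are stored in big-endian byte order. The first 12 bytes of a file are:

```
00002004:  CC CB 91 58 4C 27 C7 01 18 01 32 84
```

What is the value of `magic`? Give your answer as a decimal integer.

`magic` is the first field, at byte offset 0, occupying 4 bytes.
Bytes at offsets 0..3: CC CB 91 58.
Big-endian: lowest address holds the most-significant byte.
The bytes are already most-significant first: 0xCCCB9158.
0xCCCB9158 = 3435893080.

3435893080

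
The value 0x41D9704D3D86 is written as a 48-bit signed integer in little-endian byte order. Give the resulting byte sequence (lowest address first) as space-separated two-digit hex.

86 3D 4D 70 D9 41

Split into bytes (most-significant first): 41 D9 70 4D 3D 86.
Little-endian: lowest address holds the least-significant byte.
So at ascending addresses the bytes are 86 3D 4D 70 D9 41.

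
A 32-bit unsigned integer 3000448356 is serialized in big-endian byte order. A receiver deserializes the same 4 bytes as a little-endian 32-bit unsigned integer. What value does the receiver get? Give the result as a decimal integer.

3000448356 in 32-bit hexadecimal is 0xB2D73564.
Stored big-endian, the bytes at ascending addresses are B2 D7 35 64.
Read back as little-endian, the first byte is least significant, giving 0x6435D7B2.
0x6435D7B2 = 1681250226.

1681250226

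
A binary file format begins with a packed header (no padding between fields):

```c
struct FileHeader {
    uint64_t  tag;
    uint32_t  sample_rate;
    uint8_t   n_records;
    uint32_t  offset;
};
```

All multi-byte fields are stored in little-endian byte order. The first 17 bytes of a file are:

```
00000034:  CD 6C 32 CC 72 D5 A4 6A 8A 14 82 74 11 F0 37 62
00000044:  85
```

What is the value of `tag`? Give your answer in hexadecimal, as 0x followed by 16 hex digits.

0x6AA4D572CC326CCD

`tag` is the first field, at byte offset 0, occupying 8 bytes.
Bytes at offsets 0..7: CD 6C 32 CC 72 D5 A4 6A.
In little-endian order the low byte comes first in memory.
Reassemble most-significant byte first: 6A A4 D5 72 CC 32 6C CD → 0x6AA4D572CC326CCD.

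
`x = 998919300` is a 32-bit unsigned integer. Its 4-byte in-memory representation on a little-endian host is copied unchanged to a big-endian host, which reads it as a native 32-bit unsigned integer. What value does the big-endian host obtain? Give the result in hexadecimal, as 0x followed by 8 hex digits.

998919300 in 32-bit hexadecimal is 0x3B8A4C84.
Stored little-endian, the bytes at ascending addresses are 84 4C 8A 3B.
Read back as big-endian, the last byte is least significant, giving 0x844C8A3B.

0x844C8A3B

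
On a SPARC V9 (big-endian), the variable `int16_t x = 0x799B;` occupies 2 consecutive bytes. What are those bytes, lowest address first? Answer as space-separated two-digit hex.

Split into bytes (most-significant first): 79 9B.
Big-endian stores the most-significant byte at the lowest address.
So the memory order matches the most-significant-first order: 79 9B.

79 9B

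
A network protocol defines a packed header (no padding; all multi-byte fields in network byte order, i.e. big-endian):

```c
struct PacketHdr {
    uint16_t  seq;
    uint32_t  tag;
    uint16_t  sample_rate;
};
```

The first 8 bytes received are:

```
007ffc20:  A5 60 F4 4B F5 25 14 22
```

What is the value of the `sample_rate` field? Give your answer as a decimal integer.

`sample_rate` follows `seq` (2 B), `tag` (4 B), so it starts at offset 2 + 4 = 6 and occupies 2 bytes.
Bytes at offsets 6..7: 14 22.
Big-endian stores the most-significant byte at the lowest address.
The bytes are already most-significant first: 0x1422.
0x1422 = 5154.

5154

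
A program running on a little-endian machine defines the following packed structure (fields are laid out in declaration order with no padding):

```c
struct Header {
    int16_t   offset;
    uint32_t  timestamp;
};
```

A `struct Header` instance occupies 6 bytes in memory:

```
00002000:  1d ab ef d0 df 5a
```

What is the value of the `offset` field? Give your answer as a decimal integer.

-21731

`offset` is the first field, at byte offset 0, occupying 2 bytes.
Bytes at offsets 0..1: 1D AB.
In little-endian order the low byte comes first in memory.
Reassemble most-significant byte first: AB 1D → 0xAB1D.
Top bit is set, so as a signed 16-bit value this is 0xAB1D − 2^16 = -21731.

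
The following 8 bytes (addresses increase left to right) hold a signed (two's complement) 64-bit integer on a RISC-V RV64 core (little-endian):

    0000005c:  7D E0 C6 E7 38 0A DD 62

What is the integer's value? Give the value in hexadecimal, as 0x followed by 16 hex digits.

In little-endian order the low byte comes first in memory.
Reassemble most-significant byte first: 62 DD 0A 38 E7 C6 E0 7D → 0x62DD0A38E7C6E07D.

0x62DD0A38E7C6E07D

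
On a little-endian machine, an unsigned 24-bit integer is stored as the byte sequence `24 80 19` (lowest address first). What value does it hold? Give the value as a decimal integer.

1671204

In little-endian order the low byte comes first in memory.
Reassemble most-significant byte first: 19 80 24 → 0x198024.
0x198024 = 1671204.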